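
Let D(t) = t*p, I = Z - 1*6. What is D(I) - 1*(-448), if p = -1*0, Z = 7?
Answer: 448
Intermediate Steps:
p = 0
I = 1 (I = 7 - 1*6 = 7 - 6 = 1)
D(t) = 0 (D(t) = t*0 = 0)
D(I) - 1*(-448) = 0 - 1*(-448) = 0 + 448 = 448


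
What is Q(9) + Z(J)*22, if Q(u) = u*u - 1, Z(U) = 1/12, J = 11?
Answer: 491/6 ≈ 81.833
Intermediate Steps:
Z(U) = 1/12
Q(u) = -1 + u² (Q(u) = u² - 1 = -1 + u²)
Q(9) + Z(J)*22 = (-1 + 9²) + (1/12)*22 = (-1 + 81) + 11/6 = 80 + 11/6 = 491/6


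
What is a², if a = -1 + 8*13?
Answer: 10609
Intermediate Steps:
a = 103 (a = -1 + 104 = 103)
a² = 103² = 10609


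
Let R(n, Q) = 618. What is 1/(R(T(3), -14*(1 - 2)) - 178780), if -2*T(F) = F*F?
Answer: -1/178162 ≈ -5.6129e-6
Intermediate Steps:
T(F) = -F²/2 (T(F) = -F*F/2 = -F²/2)
1/(R(T(3), -14*(1 - 2)) - 178780) = 1/(618 - 178780) = 1/(-178162) = -1/178162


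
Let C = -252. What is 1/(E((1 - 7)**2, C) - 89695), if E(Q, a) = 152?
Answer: -1/89543 ≈ -1.1168e-5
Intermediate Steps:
1/(E((1 - 7)**2, C) - 89695) = 1/(152 - 89695) = 1/(-89543) = -1/89543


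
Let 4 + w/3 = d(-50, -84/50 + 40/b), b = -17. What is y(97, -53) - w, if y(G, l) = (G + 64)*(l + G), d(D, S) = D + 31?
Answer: 7153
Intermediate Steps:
d(D, S) = 31 + D
y(G, l) = (64 + G)*(G + l)
w = -69 (w = -12 + 3*(31 - 50) = -12 + 3*(-19) = -12 - 57 = -69)
y(97, -53) - w = (97² + 64*97 + 64*(-53) + 97*(-53)) - 1*(-69) = (9409 + 6208 - 3392 - 5141) + 69 = 7084 + 69 = 7153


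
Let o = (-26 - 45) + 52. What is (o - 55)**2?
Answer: 5476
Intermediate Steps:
o = -19 (o = -71 + 52 = -19)
(o - 55)**2 = (-19 - 55)**2 = (-74)**2 = 5476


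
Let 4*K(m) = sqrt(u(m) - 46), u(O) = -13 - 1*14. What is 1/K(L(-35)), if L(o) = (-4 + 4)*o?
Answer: -4*I*sqrt(73)/73 ≈ -0.46816*I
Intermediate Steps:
u(O) = -27 (u(O) = -13 - 14 = -27)
L(o) = 0 (L(o) = 0*o = 0)
K(m) = I*sqrt(73)/4 (K(m) = sqrt(-27 - 46)/4 = sqrt(-73)/4 = (I*sqrt(73))/4 = I*sqrt(73)/4)
1/K(L(-35)) = 1/(I*sqrt(73)/4) = -4*I*sqrt(73)/73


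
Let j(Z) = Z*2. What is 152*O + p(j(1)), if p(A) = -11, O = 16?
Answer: 2421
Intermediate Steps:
j(Z) = 2*Z
152*O + p(j(1)) = 152*16 - 11 = 2432 - 11 = 2421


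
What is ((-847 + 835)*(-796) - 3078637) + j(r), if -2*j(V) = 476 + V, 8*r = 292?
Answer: -12277365/4 ≈ -3.0693e+6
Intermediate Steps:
r = 73/2 (r = (⅛)*292 = 73/2 ≈ 36.500)
j(V) = -238 - V/2 (j(V) = -(476 + V)/2 = -238 - V/2)
((-847 + 835)*(-796) - 3078637) + j(r) = ((-847 + 835)*(-796) - 3078637) + (-238 - ½*73/2) = (-12*(-796) - 3078637) + (-238 - 73/4) = (9552 - 3078637) - 1025/4 = -3069085 - 1025/4 = -12277365/4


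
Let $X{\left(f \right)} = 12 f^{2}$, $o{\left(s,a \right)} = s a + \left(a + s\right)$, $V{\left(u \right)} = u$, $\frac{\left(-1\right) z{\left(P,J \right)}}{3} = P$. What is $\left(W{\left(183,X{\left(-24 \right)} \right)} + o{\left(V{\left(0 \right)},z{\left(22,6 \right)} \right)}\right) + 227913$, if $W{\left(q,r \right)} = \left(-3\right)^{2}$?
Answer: $227856$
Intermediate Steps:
$z{\left(P,J \right)} = - 3 P$
$o{\left(s,a \right)} = a + s + a s$ ($o{\left(s,a \right)} = a s + \left(a + s\right) = a + s + a s$)
$W{\left(q,r \right)} = 9$
$\left(W{\left(183,X{\left(-24 \right)} \right)} + o{\left(V{\left(0 \right)},z{\left(22,6 \right)} \right)}\right) + 227913 = \left(9 + \left(\left(-3\right) 22 + 0 + \left(-3\right) 22 \cdot 0\right)\right) + 227913 = \left(9 - 66\right) + 227913 = -57 + 227913 = 227856$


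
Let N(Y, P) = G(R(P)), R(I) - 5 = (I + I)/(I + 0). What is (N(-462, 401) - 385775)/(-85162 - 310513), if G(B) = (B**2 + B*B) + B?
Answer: 77134/79135 ≈ 0.97471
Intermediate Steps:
R(I) = 7 (R(I) = 5 + (I + I)/(I + 0) = 5 + (2*I)/I = 5 + 2 = 7)
G(B) = B + 2*B**2 (G(B) = (B**2 + B**2) + B = 2*B**2 + B = B + 2*B**2)
N(Y, P) = 105 (N(Y, P) = 7*(1 + 2*7) = 7*(1 + 14) = 7*15 = 105)
(N(-462, 401) - 385775)/(-85162 - 310513) = (105 - 385775)/(-85162 - 310513) = -385670/(-395675) = -385670*(-1/395675) = 77134/79135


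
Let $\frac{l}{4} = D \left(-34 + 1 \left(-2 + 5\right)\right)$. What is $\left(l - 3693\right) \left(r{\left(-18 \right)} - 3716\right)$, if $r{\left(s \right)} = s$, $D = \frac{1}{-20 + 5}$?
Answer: $\frac{206381914}{15} \approx 1.3759 \cdot 10^{7}$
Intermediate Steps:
$D = - \frac{1}{15}$ ($D = \frac{1}{-15} = - \frac{1}{15} \approx -0.066667$)
$l = \frac{124}{15}$ ($l = 4 \left(- \frac{-34 + 1 \left(-2 + 5\right)}{15}\right) = 4 \left(- \frac{-34 + 1 \cdot 3}{15}\right) = 4 \left(- \frac{-34 + 3}{15}\right) = 4 \left(\left(- \frac{1}{15}\right) \left(-31\right)\right) = 4 \cdot \frac{31}{15} = \frac{124}{15} \approx 8.2667$)
$\left(l - 3693\right) \left(r{\left(-18 \right)} - 3716\right) = \left(\frac{124}{15} - 3693\right) \left(-18 - 3716\right) = \left(- \frac{55271}{15}\right) \left(-3734\right) = \frac{206381914}{15}$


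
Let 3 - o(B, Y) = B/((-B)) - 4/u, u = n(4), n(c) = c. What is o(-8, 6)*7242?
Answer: 36210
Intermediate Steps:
u = 4
o(B, Y) = 5 (o(B, Y) = 3 - (B/((-B)) - 4/4) = 3 - (B*(-1/B) - 4*¼) = 3 - (-1 - 1) = 3 - 1*(-2) = 3 + 2 = 5)
o(-8, 6)*7242 = 5*7242 = 36210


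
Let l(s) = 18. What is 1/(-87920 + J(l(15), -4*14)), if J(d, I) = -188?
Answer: -1/88108 ≈ -1.1350e-5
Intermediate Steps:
1/(-87920 + J(l(15), -4*14)) = 1/(-87920 - 188) = 1/(-88108) = -1/88108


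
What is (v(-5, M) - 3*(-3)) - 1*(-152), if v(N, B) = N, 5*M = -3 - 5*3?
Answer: 156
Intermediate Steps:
M = -18/5 (M = (-3 - 5*3)/5 = (-3 - 1*15)/5 = (-3 - 15)/5 = (1/5)*(-18) = -18/5 ≈ -3.6000)
(v(-5, M) - 3*(-3)) - 1*(-152) = (-5 - 3*(-3)) - 1*(-152) = (-5 + 9) + 152 = 4 + 152 = 156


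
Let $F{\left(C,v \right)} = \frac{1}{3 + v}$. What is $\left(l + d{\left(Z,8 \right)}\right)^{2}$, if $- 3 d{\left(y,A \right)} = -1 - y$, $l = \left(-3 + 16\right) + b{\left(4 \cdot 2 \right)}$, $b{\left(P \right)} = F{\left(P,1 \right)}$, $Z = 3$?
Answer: $\frac{30625}{144} \approx 212.67$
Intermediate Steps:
$b{\left(P \right)} = \frac{1}{4}$ ($b{\left(P \right)} = \frac{1}{3 + 1} = \frac{1}{4}$)
$l = \frac{53}{4}$ ($l = \left(-3 + 16\right) + \frac{1}{4} = 13 + \frac{1}{4} = \frac{53}{4} \approx 13.25$)
$d{\left(y,A \right)} = \frac{1}{3} + \frac{y}{3}$ ($d{\left(y,A \right)} = - \frac{-1 - y}{3} = \frac{1}{3} + \frac{y}{3}$)
$\left(l + d{\left(Z,8 \right)}\right)^{2} = \left(\frac{53}{4} + \left(\frac{1}{3} + \frac{1}{3} \cdot 3\right)\right)^{2} = \left(\frac{53}{4} + \left(\frac{1}{3} + 1\right)\right)^{2} = \left(\frac{53}{4} + \frac{4}{3}\right)^{2} = \left(\frac{175}{12}\right)^{2} = \frac{30625}{144}$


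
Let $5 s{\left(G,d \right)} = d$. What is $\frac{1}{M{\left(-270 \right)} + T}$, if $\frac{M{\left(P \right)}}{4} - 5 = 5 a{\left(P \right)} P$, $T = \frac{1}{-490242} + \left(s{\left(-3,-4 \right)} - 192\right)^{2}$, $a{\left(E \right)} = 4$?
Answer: $\frac{12256050}{191094370607} \approx 6.4136 \cdot 10^{-5}$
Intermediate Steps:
$s{\left(G,d \right)} = \frac{d}{5}$
$T = \frac{455579929607}{12256050}$ ($T = \frac{1}{-490242} + \left(\frac{1}{5} \left(-4\right) - 192\right)^{2} = - \frac{1}{490242} + \left(- \frac{4}{5} - 192\right)^{2} = - \frac{1}{490242} + \left(- \frac{964}{5}\right)^{2} = - \frac{1}{490242} + \frac{929296}{25} = \frac{455579929607}{12256050} \approx 37172.0$)
$M{\left(P \right)} = 20 + 80 P$ ($M{\left(P \right)} = 20 + 4 \cdot 5 \cdot 4 P = 20 + 4 \cdot 20 P = 20 + 80 P$)
$\frac{1}{M{\left(-270 \right)} + T} = \frac{1}{\left(20 + 80 \left(-270\right)\right) + \frac{455579929607}{12256050}} = \frac{1}{\left(20 - 21600\right) + \frac{455579929607}{12256050}} = \frac{1}{-21580 + \frac{455579929607}{12256050}} = \frac{1}{\frac{191094370607}{12256050}} = \frac{12256050}{191094370607}$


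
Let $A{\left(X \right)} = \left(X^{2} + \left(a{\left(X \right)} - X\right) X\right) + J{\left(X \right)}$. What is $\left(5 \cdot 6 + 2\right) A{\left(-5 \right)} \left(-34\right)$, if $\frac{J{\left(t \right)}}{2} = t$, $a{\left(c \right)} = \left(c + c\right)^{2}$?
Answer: $554880$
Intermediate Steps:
$a{\left(c \right)} = 4 c^{2}$ ($a{\left(c \right)} = \left(2 c\right)^{2} = 4 c^{2}$)
$J{\left(t \right)} = 2 t$
$A{\left(X \right)} = X^{2} + 2 X + X \left(- X + 4 X^{2}\right)$ ($A{\left(X \right)} = \left(X^{2} + \left(4 X^{2} - X\right) X\right) + 2 X = \left(X^{2} + \left(- X + 4 X^{2}\right) X\right) + 2 X = \left(X^{2} + X \left(- X + 4 X^{2}\right)\right) + 2 X = X^{2} + 2 X + X \left(- X + 4 X^{2}\right)$)
$\left(5 \cdot 6 + 2\right) A{\left(-5 \right)} \left(-34\right) = \left(5 \cdot 6 + 2\right) \left(2 \left(-5\right) + 4 \left(-5\right)^{3}\right) \left(-34\right) = \left(30 + 2\right) \left(-10 + 4 \left(-125\right)\right) \left(-34\right) = 32 \left(-10 - 500\right) \left(-34\right) = 32 \left(-510\right) \left(-34\right) = \left(-16320\right) \left(-34\right) = 554880$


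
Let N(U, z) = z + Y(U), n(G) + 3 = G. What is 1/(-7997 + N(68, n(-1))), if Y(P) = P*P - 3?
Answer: -1/3380 ≈ -0.00029586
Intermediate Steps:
n(G) = -3 + G
Y(P) = -3 + P² (Y(P) = P² - 3 = -3 + P²)
N(U, z) = -3 + z + U² (N(U, z) = z + (-3 + U²) = -3 + z + U²)
1/(-7997 + N(68, n(-1))) = 1/(-7997 + (-3 + (-3 - 1) + 68²)) = 1/(-7997 + (-3 - 4 + 4624)) = 1/(-7997 + 4617) = 1/(-3380) = -1/3380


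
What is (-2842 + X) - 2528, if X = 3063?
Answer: -2307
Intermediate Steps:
(-2842 + X) - 2528 = (-2842 + 3063) - 2528 = 221 - 2528 = -2307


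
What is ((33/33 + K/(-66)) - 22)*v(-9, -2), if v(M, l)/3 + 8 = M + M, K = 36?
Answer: 18486/11 ≈ 1680.5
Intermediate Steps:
v(M, l) = -24 + 6*M (v(M, l) = -24 + 3*(M + M) = -24 + 3*(2*M) = -24 + 6*M)
((33/33 + K/(-66)) - 22)*v(-9, -2) = ((33/33 + 36/(-66)) - 22)*(-24 + 6*(-9)) = ((33*(1/33) + 36*(-1/66)) - 22)*(-24 - 54) = ((1 - 6/11) - 22)*(-78) = (5/11 - 22)*(-78) = -237/11*(-78) = 18486/11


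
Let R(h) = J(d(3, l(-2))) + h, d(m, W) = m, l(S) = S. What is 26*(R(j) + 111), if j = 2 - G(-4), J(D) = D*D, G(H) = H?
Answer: 3276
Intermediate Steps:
J(D) = D**2
j = 6 (j = 2 - 1*(-4) = 2 + 4 = 6)
R(h) = 9 + h (R(h) = 3**2 + h = 9 + h)
26*(R(j) + 111) = 26*((9 + 6) + 111) = 26*(15 + 111) = 26*126 = 3276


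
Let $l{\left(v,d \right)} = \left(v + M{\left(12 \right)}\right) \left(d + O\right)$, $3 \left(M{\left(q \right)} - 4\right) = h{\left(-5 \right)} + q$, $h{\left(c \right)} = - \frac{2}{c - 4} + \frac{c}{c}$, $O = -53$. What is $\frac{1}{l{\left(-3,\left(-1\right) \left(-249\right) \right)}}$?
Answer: $\frac{27}{28616} \approx 0.00094353$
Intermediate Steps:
$h{\left(c \right)} = 1 - \frac{2}{-4 + c}$ ($h{\left(c \right)} = - \frac{2}{-4 + c} + 1 = 1 - \frac{2}{-4 + c}$)
$M{\left(q \right)} = \frac{119}{27} + \frac{q}{3}$ ($M{\left(q \right)} = 4 + \frac{\frac{-6 - 5}{-4 - 5} + q}{3} = 4 + \frac{\frac{1}{-9} \left(-11\right) + q}{3} = 4 + \frac{\left(- \frac{1}{9}\right) \left(-11\right) + q}{3} = 4 + \frac{\frac{11}{9} + q}{3} = 4 + \left(\frac{11}{27} + \frac{q}{3}\right) = \frac{119}{27} + \frac{q}{3}$)
$l{\left(v,d \right)} = \left(-53 + d\right) \left(\frac{227}{27} + v\right)$ ($l{\left(v,d \right)} = \left(v + \left(\frac{119}{27} + \frac{1}{3} \cdot 12\right)\right) \left(d - 53\right) = \left(v + \left(\frac{119}{27} + 4\right)\right) \left(-53 + d\right) = \left(v + \frac{227}{27}\right) \left(-53 + d\right) = \left(\frac{227}{27} + v\right) \left(-53 + d\right) = \left(-53 + d\right) \left(\frac{227}{27} + v\right)$)
$\frac{1}{l{\left(-3,\left(-1\right) \left(-249\right) \right)}} = \frac{1}{- \frac{12031}{27} - -159 + \frac{227 \left(\left(-1\right) \left(-249\right)\right)}{27} + \left(-1\right) \left(-249\right) \left(-3\right)} = \frac{1}{- \frac{12031}{27} + 159 + \frac{227}{27} \cdot 249 + 249 \left(-3\right)} = \frac{1}{- \frac{12031}{27} + 159 + \frac{18841}{9} - 747} = \frac{1}{\frac{28616}{27}} = \frac{27}{28616}$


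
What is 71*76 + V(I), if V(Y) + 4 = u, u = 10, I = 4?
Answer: 5402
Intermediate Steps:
V(Y) = 6 (V(Y) = -4 + 10 = 6)
71*76 + V(I) = 71*76 + 6 = 5396 + 6 = 5402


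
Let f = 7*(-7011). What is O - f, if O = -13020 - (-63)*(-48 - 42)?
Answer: 30387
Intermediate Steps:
f = -49077
O = -18690 (O = -13020 - (-63)*(-90) = -13020 - 1*5670 = -13020 - 5670 = -18690)
O - f = -18690 - 1*(-49077) = -18690 + 49077 = 30387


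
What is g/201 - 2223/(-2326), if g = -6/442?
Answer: 32913635/34441082 ≈ 0.95565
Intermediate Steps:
g = -3/221 (g = (1/442)*(-6) = -3/221 ≈ -0.013575)
g/201 - 2223/(-2326) = -3/221/201 - 2223/(-2326) = -3/221*1/201 - 2223*(-1/2326) = -1/14807 + 2223/2326 = 32913635/34441082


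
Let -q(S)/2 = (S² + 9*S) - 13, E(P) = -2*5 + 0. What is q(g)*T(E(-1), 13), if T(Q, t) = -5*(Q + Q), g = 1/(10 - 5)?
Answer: 2232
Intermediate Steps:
g = ⅕ (g = 1/5 = ⅕ ≈ 0.20000)
E(P) = -10 (E(P) = -10 + 0 = -10)
T(Q, t) = -10*Q
q(S) = 26 - 18*S - 2*S² (q(S) = -2*((S² + 9*S) - 13) = -2*(-13 + S² + 9*S) = 26 - 18*S - 2*S²)
q(g)*T(E(-1), 13) = (26 - 18*⅕ - 2*(⅕)²)*(-10*(-10)) = (26 - 18/5 - 2*1/25)*100 = (26 - 18/5 - 2/25)*100 = (558/25)*100 = 2232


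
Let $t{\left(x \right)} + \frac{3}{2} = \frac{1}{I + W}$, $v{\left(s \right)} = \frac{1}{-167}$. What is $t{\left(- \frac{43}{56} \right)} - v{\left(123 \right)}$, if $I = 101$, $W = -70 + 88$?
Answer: $- \frac{59047}{39746} \approx -1.4856$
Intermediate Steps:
$v{\left(s \right)} = - \frac{1}{167}$
$W = 18$
$t{\left(x \right)} = - \frac{355}{238}$ ($t{\left(x \right)} = - \frac{3}{2} + \frac{1}{101 + 18} = - \frac{3}{2} + \frac{1}{119} = - \frac{355}{238}$)
$t{\left(- \frac{43}{56} \right)} - v{\left(123 \right)} = - \frac{355}{238} - - \frac{1}{167} = - \frac{355}{238} + \frac{1}{167} = - \frac{59047}{39746}$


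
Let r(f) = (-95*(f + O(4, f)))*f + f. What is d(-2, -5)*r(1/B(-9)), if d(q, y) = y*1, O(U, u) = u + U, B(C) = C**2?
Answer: 154445/6561 ≈ 23.540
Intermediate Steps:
O(U, u) = U + u
d(q, y) = y
r(f) = f + f*(-380 - 190*f) (r(f) = (-95*(f + (4 + f)))*f + f = (-95*(4 + 2*f))*f + f = (-380 - 190*f)*f + f = f*(-380 - 190*f) + f = f + f*(-380 - 190*f))
d(-2, -5)*r(1/B(-9)) = -(-5)*(379 + 190/((-9)**2))/((-9)**2) = -(-5)*(379 + 190/81)/81 = -(-5)*30889/(81*81) = -5*(-30889/6561) = 154445/6561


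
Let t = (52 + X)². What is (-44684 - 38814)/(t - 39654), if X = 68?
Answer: 41749/12627 ≈ 3.3063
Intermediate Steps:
t = 14400 (t = (52 + 68)² = 120² = 14400)
(-44684 - 38814)/(t - 39654) = (-44684 - 38814)/(14400 - 39654) = -83498/(-25254) = -83498*(-1/25254) = 41749/12627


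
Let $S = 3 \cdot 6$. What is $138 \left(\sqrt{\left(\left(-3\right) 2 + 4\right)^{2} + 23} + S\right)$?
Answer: $2484 + 414 \sqrt{3} \approx 3201.1$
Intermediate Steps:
$S = 18$
$138 \left(\sqrt{\left(\left(-3\right) 2 + 4\right)^{2} + 23} + S\right) = 138 \left(\sqrt{\left(\left(-3\right) 2 + 4\right)^{2} + 23} + 18\right) = 138 \left(\sqrt{\left(-6 + 4\right)^{2} + 23} + 18\right) = 138 \left(\sqrt{\left(-2\right)^{2} + 23} + 18\right) = 138 \left(\sqrt{4 + 23} + 18\right) = 138 \left(\sqrt{27} + 18\right) = 138 \left(3 \sqrt{3} + 18\right) = 138 \left(18 + 3 \sqrt{3}\right) = 2484 + 414 \sqrt{3}$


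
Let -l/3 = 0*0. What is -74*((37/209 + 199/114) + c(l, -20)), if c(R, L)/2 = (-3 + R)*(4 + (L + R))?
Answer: -4543415/627 ≈ -7246.3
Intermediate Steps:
l = 0 (l = -0*0 = -3*0 = 0)
c(R, L) = 2*(-3 + R)*(4 + L + R) (c(R, L) = 2*((-3 + R)*(4 + (L + R))) = 2*((-3 + R)*(4 + L + R)) = 2*(-3 + R)*(4 + L + R))
-74*((37/209 + 199/114) + c(l, -20)) = -74*((37/209 + 199/114) + (-24 - 6*(-20) + 2*0 + 2*0² + 2*(-20)*0)) = -74*((37*(1/209) + 199*(1/114)) + (-24 + 120 + 0 + 2*0 + 0)) = -74*((37/209 + 199/114) + (-24 + 120 + 0 + 0 + 0)) = -74*(2411/1254 + 96) = -74*122795/1254 = -4543415/627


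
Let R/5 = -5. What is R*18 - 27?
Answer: -477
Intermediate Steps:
R = -25 (R = 5*(-5) = -25)
R*18 - 27 = -25*18 - 27 = -450 - 27 = -477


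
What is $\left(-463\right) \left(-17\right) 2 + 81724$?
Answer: $97466$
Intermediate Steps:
$\left(-463\right) \left(-17\right) 2 + 81724 = 7871 \cdot 2 + 81724 = 15742 + 81724 = 97466$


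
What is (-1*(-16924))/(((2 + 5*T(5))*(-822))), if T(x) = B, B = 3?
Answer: -8462/6987 ≈ -1.2111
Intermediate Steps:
T(x) = 3
(-1*(-16924))/(((2 + 5*T(5))*(-822))) = (-1*(-16924))/(((2 + 5*3)*(-822))) = 16924/(((2 + 15)*(-822))) = 16924/((17*(-822))) = 16924/(-13974) = 16924*(-1/13974) = -8462/6987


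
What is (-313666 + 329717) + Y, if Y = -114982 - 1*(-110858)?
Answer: 11927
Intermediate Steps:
Y = -4124 (Y = -114982 + 110858 = -4124)
(-313666 + 329717) + Y = (-313666 + 329717) - 4124 = 16051 - 4124 = 11927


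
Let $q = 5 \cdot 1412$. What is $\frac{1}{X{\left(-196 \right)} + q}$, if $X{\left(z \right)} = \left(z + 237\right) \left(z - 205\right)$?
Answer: $- \frac{1}{9381} \approx -0.0001066$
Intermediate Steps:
$X{\left(z \right)} = \left(-205 + z\right) \left(237 + z\right)$ ($X{\left(z \right)} = \left(237 + z\right) \left(-205 + z\right) = \left(-205 + z\right) \left(237 + z\right)$)
$q = 7060$
$\frac{1}{X{\left(-196 \right)} + q} = \frac{1}{\left(-48585 + \left(-196\right)^{2} + 32 \left(-196\right)\right) + 7060} = \frac{1}{\left(-48585 + 38416 - 6272\right) + 7060} = \frac{1}{-16441 + 7060} = \frac{1}{-9381} = - \frac{1}{9381}$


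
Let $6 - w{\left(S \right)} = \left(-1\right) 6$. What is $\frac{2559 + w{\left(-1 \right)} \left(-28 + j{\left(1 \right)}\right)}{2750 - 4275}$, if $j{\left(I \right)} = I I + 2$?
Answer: $- \frac{2259}{1525} \approx -1.4813$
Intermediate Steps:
$j{\left(I \right)} = 2 + I^{2}$ ($j{\left(I \right)} = I^{2} + 2 = 2 + I^{2}$)
$w{\left(S \right)} = 12$ ($w{\left(S \right)} = 6 - \left(-1\right) 6 = 6 - -6 = 6 + 6 = 12$)
$\frac{2559 + w{\left(-1 \right)} \left(-28 + j{\left(1 \right)}\right)}{2750 - 4275} = \frac{2559 + 12 \left(-28 + \left(2 + 1^{2}\right)\right)}{2750 - 4275} = \frac{2559 + 12 \left(-28 + \left(2 + 1\right)\right)}{-1525} = \left(2559 + 12 \left(-28 + 3\right)\right) \left(- \frac{1}{1525}\right) = \left(2559 + 12 \left(-25\right)\right) \left(- \frac{1}{1525}\right) = \left(2559 - 300\right) \left(- \frac{1}{1525}\right) = 2259 \left(- \frac{1}{1525}\right) = - \frac{2259}{1525}$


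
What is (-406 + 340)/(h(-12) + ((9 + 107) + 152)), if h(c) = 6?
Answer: -33/137 ≈ -0.24088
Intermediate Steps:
(-406 + 340)/(h(-12) + ((9 + 107) + 152)) = (-406 + 340)/(6 + ((9 + 107) + 152)) = -66/(6 + (116 + 152)) = -66/(6 + 268) = -66/274 = -66*1/274 = -33/137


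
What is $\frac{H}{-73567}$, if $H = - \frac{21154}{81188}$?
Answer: $\frac{10577}{2986378798} \approx 3.5417 \cdot 10^{-6}$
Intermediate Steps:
$H = - \frac{10577}{40594}$ ($H = \left(-21154\right) \frac{1}{81188} = - \frac{10577}{40594} \approx -0.26056$)
$\frac{H}{-73567} = - \frac{10577}{40594 \left(-73567\right)} = \left(- \frac{10577}{40594}\right) \left(- \frac{1}{73567}\right) = \frac{10577}{2986378798}$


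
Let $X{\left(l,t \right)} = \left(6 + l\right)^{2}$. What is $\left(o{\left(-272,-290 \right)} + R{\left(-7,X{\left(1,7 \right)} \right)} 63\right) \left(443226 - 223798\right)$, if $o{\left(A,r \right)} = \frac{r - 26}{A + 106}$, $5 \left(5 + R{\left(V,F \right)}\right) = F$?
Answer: $\frac{27710684408}{415} \approx 6.6773 \cdot 10^{7}$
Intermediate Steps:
$R{\left(V,F \right)} = -5 + \frac{F}{5}$
$o{\left(A,r \right)} = \frac{-26 + r}{106 + A}$
$\left(o{\left(-272,-290 \right)} + R{\left(-7,X{\left(1,7 \right)} \right)} 63\right) \left(443226 - 223798\right) = \left(\frac{-26 - 290}{106 - 272} + \left(-5 + \frac{\left(6 + 1\right)^{2}}{5}\right) 63\right) \left(443226 - 223798\right) = \left(\frac{1}{-166} \left(-316\right) + \left(-5 + \frac{7^{2}}{5}\right) 63\right) 219428 = \left(\left(- \frac{1}{166}\right) \left(-316\right) + \left(-5 + \frac{1}{5} \cdot 49\right) 63\right) 219428 = \left(\frac{158}{83} + \left(-5 + \frac{49}{5}\right) 63\right) 219428 = \left(\frac{158}{83} + \frac{24}{5} \cdot 63\right) 219428 = \left(\frac{158}{83} + \frac{1512}{5}\right) 219428 = \frac{126286}{415} \cdot 219428 = \frac{27710684408}{415}$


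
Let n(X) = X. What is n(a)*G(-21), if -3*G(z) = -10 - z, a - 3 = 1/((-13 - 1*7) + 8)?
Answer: -385/36 ≈ -10.694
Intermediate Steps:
a = 35/12 (a = 3 + 1/((-13 - 1*7) + 8) = 3 + 1/((-13 - 7) + 8) = 3 + 1/(-20 + 8) = 3 + 1/(-12) = 3 - 1/12 = 35/12 ≈ 2.9167)
G(z) = 10/3 + z/3 (G(z) = -(-10 - z)/3 = 10/3 + z/3)
n(a)*G(-21) = 35*(10/3 + (⅓)*(-21))/12 = 35*(10/3 - 7)/12 = (35/12)*(-11/3) = -385/36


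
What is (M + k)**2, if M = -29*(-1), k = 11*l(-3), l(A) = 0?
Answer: 841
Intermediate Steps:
k = 0 (k = 11*0 = 0)
M = 29
(M + k)**2 = (29 + 0)**2 = 29**2 = 841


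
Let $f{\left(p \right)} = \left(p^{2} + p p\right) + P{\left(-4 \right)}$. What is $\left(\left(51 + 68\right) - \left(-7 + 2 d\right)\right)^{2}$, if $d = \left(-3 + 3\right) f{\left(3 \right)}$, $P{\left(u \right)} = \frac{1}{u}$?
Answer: $15876$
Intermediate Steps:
$f{\left(p \right)} = - \frac{1}{4} + 2 p^{2}$ ($f{\left(p \right)} = \left(p^{2} + p p\right) + \frac{1}{-4} = \left(p^{2} + p^{2}\right) - \frac{1}{4} = 2 p^{2} - \frac{1}{4} = - \frac{1}{4} + 2 p^{2}$)
$d = 0$ ($d = \left(-3 + 3\right) \left(- \frac{1}{4} + 2 \cdot 3^{2}\right) = 0 \left(- \frac{1}{4} + 2 \cdot 9\right) = 0 \left(- \frac{1}{4} + 18\right) = 0 \cdot \frac{71}{4} = 0$)
$\left(\left(51 + 68\right) - \left(-7 + 2 d\right)\right)^{2} = \left(\left(51 + 68\right) + \left(7 - 0\right)\right)^{2} = \left(119 + \left(7 + 0\right)\right)^{2} = \left(119 + 7\right)^{2} = 126^{2} = 15876$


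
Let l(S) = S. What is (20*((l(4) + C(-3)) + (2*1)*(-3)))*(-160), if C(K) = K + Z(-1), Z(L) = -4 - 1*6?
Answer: 48000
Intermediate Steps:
Z(L) = -10 (Z(L) = -4 - 6 = -10)
C(K) = -10 + K (C(K) = K - 10 = -10 + K)
(20*((l(4) + C(-3)) + (2*1)*(-3)))*(-160) = (20*((4 + (-10 - 3)) + (2*1)*(-3)))*(-160) = (20*((4 - 13) + 2*(-3)))*(-160) = (20*(-9 - 6))*(-160) = (20*(-15))*(-160) = -300*(-160) = 48000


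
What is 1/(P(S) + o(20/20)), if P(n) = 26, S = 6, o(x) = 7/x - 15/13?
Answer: 13/414 ≈ 0.031401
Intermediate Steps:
o(x) = -15/13 + 7/x (o(x) = 7/x - 15*1/13 = 7/x - 15/13 = -15/13 + 7/x)
1/(P(S) + o(20/20)) = 1/(26 + (-15/13 + 7/((20/20)))) = 1/(26 + (-15/13 + 7/((20*(1/20))))) = 1/(26 + (-15/13 + 7/1)) = 1/(26 + (-15/13 + 7*1)) = 1/(26 + (-15/13 + 7)) = 1/(26 + 76/13) = 1/(414/13) = 13/414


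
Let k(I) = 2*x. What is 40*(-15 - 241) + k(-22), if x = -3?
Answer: -10246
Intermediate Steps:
k(I) = -6 (k(I) = 2*(-3) = -6)
40*(-15 - 241) + k(-22) = 40*(-15 - 241) - 6 = 40*(-256) - 6 = -10240 - 6 = -10246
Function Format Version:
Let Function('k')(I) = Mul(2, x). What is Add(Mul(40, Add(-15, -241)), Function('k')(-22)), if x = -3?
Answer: -10246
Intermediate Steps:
Function('k')(I) = -6 (Function('k')(I) = Mul(2, -3) = -6)
Add(Mul(40, Add(-15, -241)), Function('k')(-22)) = Add(Mul(40, Add(-15, -241)), -6) = Add(Mul(40, -256), -6) = Add(-10240, -6) = -10246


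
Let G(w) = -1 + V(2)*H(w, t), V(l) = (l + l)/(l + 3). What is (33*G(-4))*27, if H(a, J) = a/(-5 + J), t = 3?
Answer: 2673/5 ≈ 534.60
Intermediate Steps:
H(a, J) = a/(-5 + J)
V(l) = 2*l/(3 + l) (V(l) = (2*l)/(3 + l) = 2*l/(3 + l))
G(w) = -1 - 2*w/5 (G(w) = -1 + (2*2/(3 + 2))*(w/(-5 + 3)) = -1 + (2*2/5)*(w/(-2)) = -1 + (2*2*(1/5))*(w*(-1/2)) = -1 + 4*(-w/2)/5 = -1 - 2*w/5)
(33*G(-4))*27 = (33*(-1 - 2/5*(-4)))*27 = (33*(-1 + 8/5))*27 = (33*(3/5))*27 = (99/5)*27 = 2673/5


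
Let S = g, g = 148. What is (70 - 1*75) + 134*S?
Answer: 19827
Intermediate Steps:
S = 148
(70 - 1*75) + 134*S = (70 - 1*75) + 134*148 = (70 - 75) + 19832 = -5 + 19832 = 19827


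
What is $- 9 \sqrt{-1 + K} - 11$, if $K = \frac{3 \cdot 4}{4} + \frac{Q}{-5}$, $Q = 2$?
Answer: $-11 - \frac{18 \sqrt{10}}{5} \approx -22.384$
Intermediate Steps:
$K = \frac{13}{5}$ ($K = \frac{3 \cdot 4}{4} + \frac{2}{-5} = 12 \cdot \frac{1}{4} + 2 \left(- \frac{1}{5}\right) = 3 - \frac{2}{5} = \frac{13}{5} \approx 2.6$)
$- 9 \sqrt{-1 + K} - 11 = - 9 \sqrt{-1 + \frac{13}{5}} - 11 = - 9 \sqrt{\frac{8}{5}} - 11 = - 9 \frac{2 \sqrt{10}}{5} - 11 = - \frac{18 \sqrt{10}}{5} - 11 = -11 - \frac{18 \sqrt{10}}{5}$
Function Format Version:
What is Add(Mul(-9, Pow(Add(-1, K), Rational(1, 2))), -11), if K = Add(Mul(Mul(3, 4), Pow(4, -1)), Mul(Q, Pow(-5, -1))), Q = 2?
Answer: Add(-11, Mul(Rational(-18, 5), Pow(10, Rational(1, 2)))) ≈ -22.384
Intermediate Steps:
K = Rational(13, 5) (K = Add(Mul(Mul(3, 4), Pow(4, -1)), Mul(2, Pow(-5, -1))) = Add(Mul(12, Rational(1, 4)), Mul(2, Rational(-1, 5))) = Add(3, Rational(-2, 5)) = Rational(13, 5) ≈ 2.6000)
Add(Mul(-9, Pow(Add(-1, K), Rational(1, 2))), -11) = Add(Mul(-9, Pow(Add(-1, Rational(13, 5)), Rational(1, 2))), -11) = Add(Mul(-9, Pow(Rational(8, 5), Rational(1, 2))), -11) = Add(Mul(-9, Mul(Rational(2, 5), Pow(10, Rational(1, 2)))), -11) = Add(Mul(Rational(-18, 5), Pow(10, Rational(1, 2))), -11) = Add(-11, Mul(Rational(-18, 5), Pow(10, Rational(1, 2))))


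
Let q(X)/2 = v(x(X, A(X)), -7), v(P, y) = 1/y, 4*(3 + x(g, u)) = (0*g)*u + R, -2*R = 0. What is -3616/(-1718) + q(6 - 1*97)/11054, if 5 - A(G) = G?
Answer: 69948853/33233851 ≈ 2.1047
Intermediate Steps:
R = 0 (R = -1/2*0 = 0)
A(G) = 5 - G
x(g, u) = -3 (x(g, u) = -3 + ((0*g)*u + 0)/4 = -3 + (0*u + 0)/4 = -3 + (0 + 0)/4 = -3 + (1/4)*0 = -3 + 0 = -3)
q(X) = -2/7 (q(X) = 2/(-7) = 2*(-1/7) = -2/7)
-3616/(-1718) + q(6 - 1*97)/11054 = -3616/(-1718) - 2/7/11054 = -3616*(-1/1718) - 2/7*1/11054 = 1808/859 - 1/38689 = 69948853/33233851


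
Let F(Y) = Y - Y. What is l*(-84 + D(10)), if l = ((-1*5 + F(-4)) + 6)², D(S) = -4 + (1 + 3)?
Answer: -84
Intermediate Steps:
F(Y) = 0
D(S) = 0 (D(S) = -4 + 4 = 0)
l = 1 (l = ((-1*5 + 0) + 6)² = ((-5 + 0) + 6)² = (-5 + 6)² = 1² = 1)
l*(-84 + D(10)) = 1*(-84 + 0) = 1*(-84) = -84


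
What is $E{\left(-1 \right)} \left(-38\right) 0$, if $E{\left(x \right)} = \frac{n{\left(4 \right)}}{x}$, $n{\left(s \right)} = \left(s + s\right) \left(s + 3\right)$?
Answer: $0$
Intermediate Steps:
$n{\left(s \right)} = 2 s \left(3 + s\right)$
$E{\left(x \right)} = \frac{56}{x}$ ($E{\left(x \right)} = \frac{2 \cdot 4 \left(3 + 4\right)}{x} = \frac{2 \cdot 4 \cdot 7}{x} = \frac{56}{x}$)
$E{\left(-1 \right)} \left(-38\right) 0 = \frac{56}{-1} \left(-38\right) 0 = 56 \left(-1\right) \left(-38\right) 0 = \left(-56\right) \left(-38\right) 0 = 2128 \cdot 0 = 0$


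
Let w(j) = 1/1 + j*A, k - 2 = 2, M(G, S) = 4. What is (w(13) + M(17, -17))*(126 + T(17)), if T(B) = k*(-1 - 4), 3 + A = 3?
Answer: 530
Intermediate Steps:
A = 0 (A = -3 + 3 = 0)
k = 4 (k = 2 + 2 = 4)
w(j) = 1 (w(j) = 1/1 + j*0 = 1 + 0 = 1)
T(B) = -20 (T(B) = 4*(-1 - 4) = 4*(-5) = -20)
(w(13) + M(17, -17))*(126 + T(17)) = (1 + 4)*(126 - 20) = 5*106 = 530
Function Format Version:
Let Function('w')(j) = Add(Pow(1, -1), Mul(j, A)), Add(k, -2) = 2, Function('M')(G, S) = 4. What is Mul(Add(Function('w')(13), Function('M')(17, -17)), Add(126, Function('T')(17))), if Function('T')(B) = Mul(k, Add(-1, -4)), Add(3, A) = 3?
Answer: 530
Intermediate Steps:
A = 0 (A = Add(-3, 3) = 0)
k = 4 (k = Add(2, 2) = 4)
Function('w')(j) = 1 (Function('w')(j) = Add(Pow(1, -1), Mul(j, 0)) = Add(1, 0) = 1)
Function('T')(B) = -20 (Function('T')(B) = Mul(4, Add(-1, -4)) = Mul(4, -5) = -20)
Mul(Add(Function('w')(13), Function('M')(17, -17)), Add(126, Function('T')(17))) = Mul(Add(1, 4), Add(126, -20)) = Mul(5, 106) = 530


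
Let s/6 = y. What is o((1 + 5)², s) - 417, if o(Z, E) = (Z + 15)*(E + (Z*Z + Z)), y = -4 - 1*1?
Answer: 65985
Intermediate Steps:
y = -5 (y = -4 - 1 = -5)
s = -30 (s = 6*(-5) = -30)
o(Z, E) = (15 + Z)*(E + Z + Z²) (o(Z, E) = (15 + Z)*(E + (Z² + Z)) = (15 + Z)*(E + (Z + Z²)) = (15 + Z)*(E + Z + Z²))
o((1 + 5)², s) - 417 = (((1 + 5)²)³ + 15*(-30) + 15*(1 + 5)² + 16*((1 + 5)²)² - 30*(1 + 5)²) - 417 = ((6²)³ - 450 + 15*6² + 16*(6²)² - 30*6²) - 417 = (36³ - 450 + 15*36 + 16*36² - 30*36) - 417 = (46656 - 450 + 540 + 16*1296 - 1080) - 417 = (46656 - 450 + 540 + 20736 - 1080) - 417 = 66402 - 417 = 65985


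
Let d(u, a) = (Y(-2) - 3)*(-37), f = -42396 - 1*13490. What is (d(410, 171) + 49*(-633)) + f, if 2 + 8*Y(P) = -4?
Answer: -347057/4 ≈ -86764.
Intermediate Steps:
Y(P) = -3/4 (Y(P) = -1/4 + (1/8)*(-4) = -1/4 - 1/2 = -3/4)
f = -55886 (f = -42396 - 13490 = -55886)
d(u, a) = 555/4 (d(u, a) = (-3/4 - 3)*(-37) = -15/4*(-37) = 555/4)
(d(410, 171) + 49*(-633)) + f = (555/4 + 49*(-633)) - 55886 = (555/4 - 31017) - 55886 = -123513/4 - 55886 = -347057/4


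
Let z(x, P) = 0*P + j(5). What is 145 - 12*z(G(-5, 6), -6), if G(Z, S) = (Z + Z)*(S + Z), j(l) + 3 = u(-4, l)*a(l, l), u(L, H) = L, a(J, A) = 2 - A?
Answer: 37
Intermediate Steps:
j(l) = -11 + 4*l (j(l) = -3 - 4*(2 - l) = -3 + (-8 + 4*l) = -11 + 4*l)
G(Z, S) = 2*Z*(S + Z) (G(Z, S) = (2*Z)*(S + Z) = 2*Z*(S + Z))
z(x, P) = 9 (z(x, P) = 0*P + (-11 + 4*5) = 0 + (-11 + 20) = 0 + 9 = 9)
145 - 12*z(G(-5, 6), -6) = 145 - 12*9 = 145 - 108 = 37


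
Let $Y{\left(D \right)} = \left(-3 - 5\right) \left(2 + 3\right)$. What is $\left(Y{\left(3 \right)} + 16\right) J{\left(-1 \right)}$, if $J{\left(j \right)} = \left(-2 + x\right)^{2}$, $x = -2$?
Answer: $-384$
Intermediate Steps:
$Y{\left(D \right)} = -40$ ($Y{\left(D \right)} = \left(-8\right) 5 = -40$)
$J{\left(j \right)} = 16$ ($J{\left(j \right)} = \left(-2 - 2\right)^{2} = \left(-4\right)^{2} = 16$)
$\left(Y{\left(3 \right)} + 16\right) J{\left(-1 \right)} = \left(-40 + 16\right) 16 = \left(-24\right) 16 = -384$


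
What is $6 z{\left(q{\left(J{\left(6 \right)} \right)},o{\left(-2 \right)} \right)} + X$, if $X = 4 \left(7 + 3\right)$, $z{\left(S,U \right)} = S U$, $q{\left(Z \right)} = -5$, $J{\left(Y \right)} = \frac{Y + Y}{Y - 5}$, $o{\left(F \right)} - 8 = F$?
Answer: $-140$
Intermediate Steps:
$o{\left(F \right)} = 8 + F$
$J{\left(Y \right)} = \frac{2 Y}{-5 + Y}$
$X = 40$ ($X = 4 \cdot 10 = 40$)
$6 z{\left(q{\left(J{\left(6 \right)} \right)},o{\left(-2 \right)} \right)} + X = 6 \left(- 5 \left(8 - 2\right)\right) + 40 = 6 \left(\left(-5\right) 6\right) + 40 = 6 \left(-30\right) + 40 = -180 + 40 = -140$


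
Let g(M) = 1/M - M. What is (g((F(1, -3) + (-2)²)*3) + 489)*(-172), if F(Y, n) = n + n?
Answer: -255334/3 ≈ -85111.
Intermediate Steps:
F(Y, n) = 2*n
(g((F(1, -3) + (-2)²)*3) + 489)*(-172) = ((1/((2*(-3) + (-2)²)*3) - (2*(-3) + (-2)²)*3) + 489)*(-172) = ((1/((-6 + 4)*3) - (-6 + 4)*3) + 489)*(-172) = ((1/(-2*3) - (-2)*3) + 489)*(-172) = ((1/(-6) - 1*(-6)) + 489)*(-172) = ((-⅙ + 6) + 489)*(-172) = (35/6 + 489)*(-172) = (2969/6)*(-172) = -255334/3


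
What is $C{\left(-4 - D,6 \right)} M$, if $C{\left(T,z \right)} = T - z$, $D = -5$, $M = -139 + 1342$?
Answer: $-6015$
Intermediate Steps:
$M = 1203$
$C{\left(-4 - D,6 \right)} M = \left(\left(-4 - -5\right) - 6\right) 1203 = \left(\left(-4 + 5\right) - 6\right) 1203 = \left(1 - 6\right) 1203 = \left(-5\right) 1203 = -6015$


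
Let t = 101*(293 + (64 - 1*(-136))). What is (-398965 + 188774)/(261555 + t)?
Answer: -210191/311348 ≈ -0.67510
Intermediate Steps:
t = 49793 (t = 101*(293 + (64 + 136)) = 101*(293 + 200) = 101*493 = 49793)
(-398965 + 188774)/(261555 + t) = (-398965 + 188774)/(261555 + 49793) = -210191/311348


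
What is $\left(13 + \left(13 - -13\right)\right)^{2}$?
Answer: $1521$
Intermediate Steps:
$\left(13 + \left(13 - -13\right)\right)^{2} = \left(13 + \left(13 + 13\right)\right)^{2} = \left(13 + 26\right)^{2} = 39^{2} = 1521$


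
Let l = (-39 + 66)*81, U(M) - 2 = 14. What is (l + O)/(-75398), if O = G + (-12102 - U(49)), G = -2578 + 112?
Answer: 12397/75398 ≈ 0.16442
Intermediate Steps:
U(M) = 16 (U(M) = 2 + 14 = 16)
G = -2466
l = 2187 (l = 27*81 = 2187)
O = -14584 (O = -2466 + (-12102 - 1*16) = -2466 + (-12102 - 16) = -2466 - 12118 = -14584)
(l + O)/(-75398) = (2187 - 14584)/(-75398) = -12397*(-1/75398) = 12397/75398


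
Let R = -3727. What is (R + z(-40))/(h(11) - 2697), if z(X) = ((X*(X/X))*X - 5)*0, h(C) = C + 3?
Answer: 3727/2683 ≈ 1.3891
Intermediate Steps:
h(C) = 3 + C
z(X) = 0 (z(X) = ((X*1)*X - 5)*0 = (X*X - 5)*0 = (X² - 5)*0 = (-5 + X²)*0 = 0)
(R + z(-40))/(h(11) - 2697) = (-3727 + 0)/((3 + 11) - 2697) = -3727/(14 - 2697) = -3727/(-2683) = -3727*(-1/2683) = 3727/2683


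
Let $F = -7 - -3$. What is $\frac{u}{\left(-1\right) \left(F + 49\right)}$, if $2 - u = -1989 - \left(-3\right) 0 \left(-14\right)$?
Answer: $- \frac{1991}{45} \approx -44.244$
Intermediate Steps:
$F = -4$ ($F = -7 + 3 = -4$)
$u = 1991$ ($u = 2 - \left(-1989 - \left(-3\right) 0 \left(-14\right)\right) = 2 - \left(-1989 - 0 \left(-14\right)\right) = 2 - \left(-1989 - 0\right) = 2 - \left(-1989 + 0\right) = 2 - -1989 = 2 + 1989 = 1991$)
$\frac{u}{\left(-1\right) \left(F + 49\right)} = \frac{1991}{\left(-1\right) \left(-4 + 49\right)} = \frac{1991}{\left(-1\right) 45} = \frac{1991}{-45} = 1991 \left(- \frac{1}{45}\right) = - \frac{1991}{45}$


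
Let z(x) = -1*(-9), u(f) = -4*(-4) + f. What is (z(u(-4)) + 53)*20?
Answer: 1240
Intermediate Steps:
u(f) = 16 + f
z(x) = 9
(z(u(-4)) + 53)*20 = (9 + 53)*20 = 62*20 = 1240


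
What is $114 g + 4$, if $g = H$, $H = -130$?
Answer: $-14816$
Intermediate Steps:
$g = -130$
$114 g + 4 = 114 \left(-130\right) + 4 = -14820 + 4 = -14816$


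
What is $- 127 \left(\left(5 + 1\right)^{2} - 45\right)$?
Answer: $1143$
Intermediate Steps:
$- 127 \left(\left(5 + 1\right)^{2} - 45\right) = - 127 \left(6^{2} - 45\right) = - 127 \left(36 - 45\right) = \left(-127\right) \left(-9\right) = 1143$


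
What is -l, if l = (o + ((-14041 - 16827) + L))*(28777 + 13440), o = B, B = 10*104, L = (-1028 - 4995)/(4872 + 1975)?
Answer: 8622329957563/6847 ≈ 1.2593e+9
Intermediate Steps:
L = -6023/6847 ≈ -0.87965
B = 1040
o = 1040
l = -8622329957563/6847 (l = (1040 + ((-14041 - 16827) - 6023/6847))*(28777 + 13440) = (1040 + (-30868 - 6023/6847))*42217 = (1040 - 211359219/6847)*42217 = -204238339/6847*42217 = -8622329957563/6847 ≈ -1.2593e+9)
-l = -1*(-8622329957563/6847) = 8622329957563/6847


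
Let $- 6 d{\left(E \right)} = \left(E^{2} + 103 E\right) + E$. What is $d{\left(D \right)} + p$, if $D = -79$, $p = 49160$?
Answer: $\frac{296935}{6} \approx 49489.0$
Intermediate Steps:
$d{\left(E \right)} = - \frac{52 E}{3} - \frac{E^{2}}{6}$ ($d{\left(E \right)} = - \frac{\left(E^{2} + 103 E\right) + E}{6} = - \frac{E^{2} + 104 E}{6} = - \frac{52 E}{3} - \frac{E^{2}}{6}$)
$d{\left(D \right)} + p = \left(- \frac{1}{6}\right) \left(-79\right) \left(104 - 79\right) + 49160 = \left(- \frac{1}{6}\right) \left(-79\right) 25 + 49160 = \frac{1975}{6} + 49160 = \frac{296935}{6}$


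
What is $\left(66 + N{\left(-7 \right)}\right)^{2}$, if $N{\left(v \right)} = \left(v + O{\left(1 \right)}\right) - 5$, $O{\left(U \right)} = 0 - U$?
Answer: $2809$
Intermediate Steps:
$O{\left(U \right)} = - U$
$N{\left(v \right)} = -6 + v$ ($N{\left(v \right)} = \left(v - 1\right) - 5 = \left(-1 + v\right) - 5 = -6 + v$)
$\left(66 + N{\left(-7 \right)}\right)^{2} = \left(66 - 13\right)^{2} = 53^{2} = 2809$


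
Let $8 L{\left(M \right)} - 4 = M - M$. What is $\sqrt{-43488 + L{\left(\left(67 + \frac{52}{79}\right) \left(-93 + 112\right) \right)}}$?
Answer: $\frac{35 i \sqrt{142}}{2} \approx 208.54 i$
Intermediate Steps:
$L{\left(M \right)} = \frac{1}{2}$ ($L{\left(M \right)} = \frac{1}{2} + \frac{M - M}{8} = \frac{1}{2} + \frac{1}{8} \cdot 0 = \frac{1}{2} + 0 = \frac{1}{2}$)
$\sqrt{-43488 + L{\left(\left(67 + \frac{52}{79}\right) \left(-93 + 112\right) \right)}} = \sqrt{-43488 + \frac{1}{2}} = \sqrt{- \frac{86975}{2}} = \frac{35 i \sqrt{142}}{2}$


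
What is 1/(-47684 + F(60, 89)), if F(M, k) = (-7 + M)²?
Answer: -1/44875 ≈ -2.2284e-5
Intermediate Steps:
1/(-47684 + F(60, 89)) = 1/(-47684 + (-7 + 60)²) = 1/(-47684 + 53²) = 1/(-47684 + 2809) = 1/(-44875) = -1/44875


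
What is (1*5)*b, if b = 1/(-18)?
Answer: -5/18 ≈ -0.27778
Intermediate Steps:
b = -1/18 ≈ -0.055556
(1*5)*b = (1*5)*(-1/18) = 5*(-1/18) = -5/18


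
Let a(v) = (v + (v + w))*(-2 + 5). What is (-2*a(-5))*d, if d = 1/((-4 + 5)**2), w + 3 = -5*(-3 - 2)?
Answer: -72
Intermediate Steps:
w = 22 (w = -3 - 5*(-3 - 2) = -3 - 5*(-5) = -3 + 25 = 22)
a(v) = 66 + 6*v (a(v) = (v + (v + 22))*(-2 + 5) = (v + (22 + v))*3 = (22 + 2*v)*3 = 66 + 6*v)
d = 1 (d = 1/(1**2) = 1/1 = 1)
(-2*a(-5))*d = -2*(66 + 6*(-5))*1 = -2*(66 - 30)*1 = -2*36*1 = -72*1 = -72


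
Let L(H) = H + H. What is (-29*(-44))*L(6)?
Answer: 15312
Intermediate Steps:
L(H) = 2*H
(-29*(-44))*L(6) = (-29*(-44))*(2*6) = 1276*12 = 15312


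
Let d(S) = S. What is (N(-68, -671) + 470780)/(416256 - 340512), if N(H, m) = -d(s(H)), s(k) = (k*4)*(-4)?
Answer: 13047/2104 ≈ 6.2010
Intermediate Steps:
s(k) = -16*k (s(k) = (4*k)*(-4) = -16*k)
N(H, m) = 16*H (N(H, m) = -(-16)*H = 16*H)
(N(-68, -671) + 470780)/(416256 - 340512) = (16*(-68) + 470780)/(416256 - 340512) = (-1088 + 470780)/75744 = 469692*(1/75744) = 13047/2104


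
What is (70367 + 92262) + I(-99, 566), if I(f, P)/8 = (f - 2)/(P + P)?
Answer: 46023805/283 ≈ 1.6263e+5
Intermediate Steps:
I(f, P) = 4*(-2 + f)/P (I(f, P) = 8*((f - 2)/(P + P)) = 8*((-2 + f)/((2*P))) = 8*((-2 + f)*(1/(2*P))) = 8*((-2 + f)/(2*P)) = 4*(-2 + f)/P)
(70367 + 92262) + I(-99, 566) = (70367 + 92262) + 4*(-2 - 99)/566 = 162629 + 4*(1/566)*(-101) = 162629 - 202/283 = 46023805/283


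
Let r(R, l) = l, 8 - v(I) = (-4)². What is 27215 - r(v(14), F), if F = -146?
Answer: 27361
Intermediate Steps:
v(I) = -8 (v(I) = 8 - 1*(-4)² = 8 - 1*16 = 8 - 16 = -8)
27215 - r(v(14), F) = 27215 - 1*(-146) = 27215 + 146 = 27361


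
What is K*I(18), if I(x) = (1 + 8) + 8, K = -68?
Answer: -1156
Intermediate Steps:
I(x) = 17 (I(x) = 9 + 8 = 17)
K*I(18) = -68*17 = -1156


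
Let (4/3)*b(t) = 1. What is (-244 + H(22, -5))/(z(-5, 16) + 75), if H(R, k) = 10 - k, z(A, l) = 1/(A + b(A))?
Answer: -3893/1271 ≈ -3.0629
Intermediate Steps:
b(t) = ¾ (b(t) = (¾)*1 = ¾)
z(A, l) = 1/(¾ + A) (z(A, l) = 1/(A + ¾) = 1/(¾ + A))
(-244 + H(22, -5))/(z(-5, 16) + 75) = (-244 + (10 - 1*(-5)))/(4/(3 + 4*(-5)) + 75) = (-244 + (10 + 5))/(4/(3 - 20) + 75) = (-244 + 15)/(4/(-17) + 75) = -229/(4*(-1/17) + 75) = -229/(-4/17 + 75) = -229/1271/17 = -229*17/1271 = -3893/1271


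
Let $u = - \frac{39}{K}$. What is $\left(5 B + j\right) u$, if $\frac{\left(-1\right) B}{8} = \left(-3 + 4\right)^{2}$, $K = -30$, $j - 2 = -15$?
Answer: $- \frac{689}{10} \approx -68.9$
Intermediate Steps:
$j = -13$ ($j = 2 - 15 = -13$)
$B = -8$ ($B = - 8 \left(-3 + 4\right)^{2} = - 8 \cdot 1^{2} = \left(-8\right) 1 = -8$)
$u = \frac{13}{10}$ ($u = - \frac{39}{-30} = \left(-39\right) \left(- \frac{1}{30}\right) = \frac{13}{10} \approx 1.3$)
$\left(5 B + j\right) u = \left(5 \left(-8\right) - 13\right) \frac{13}{10} = \left(-40 - 13\right) \frac{13}{10} = \left(-53\right) \frac{13}{10} = - \frac{689}{10}$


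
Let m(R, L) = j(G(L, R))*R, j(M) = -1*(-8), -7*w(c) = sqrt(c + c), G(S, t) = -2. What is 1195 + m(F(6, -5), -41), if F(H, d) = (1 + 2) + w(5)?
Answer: 1219 - 8*sqrt(10)/7 ≈ 1215.4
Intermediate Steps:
w(c) = -sqrt(2)*sqrt(c)/7 (w(c) = -sqrt(c + c)/7 = -sqrt(2)*sqrt(c)/7)
j(M) = 8
F(H, d) = 3 - sqrt(10)/7 (F(H, d) = (1 + 2) - sqrt(2)*sqrt(5)/7 = 3 - sqrt(10)/7)
m(R, L) = 8*R
1195 + m(F(6, -5), -41) = 1195 + 8*(3 - sqrt(10)/7) = 1195 + (24 - 8*sqrt(10)/7) = 1219 - 8*sqrt(10)/7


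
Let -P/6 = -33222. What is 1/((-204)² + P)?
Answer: 1/240948 ≈ 4.1503e-6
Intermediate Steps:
P = 199332 (P = -6*(-33222) = 199332)
1/((-204)² + P) = 1/((-204)² + 199332) = 1/(41616 + 199332) = 1/240948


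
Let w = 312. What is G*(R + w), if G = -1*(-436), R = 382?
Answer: 302584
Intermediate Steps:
G = 436
G*(R + w) = 436*(382 + 312) = 436*694 = 302584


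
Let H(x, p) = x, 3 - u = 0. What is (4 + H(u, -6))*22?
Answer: 154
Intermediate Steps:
u = 3 (u = 3 - 1*0 = 3 + 0 = 3)
(4 + H(u, -6))*22 = (4 + 3)*22 = 7*22 = 154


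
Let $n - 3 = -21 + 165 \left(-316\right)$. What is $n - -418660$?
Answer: $366502$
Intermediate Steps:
$n = -52158$ ($n = 3 + \left(-21 + 165 \left(-316\right)\right) = 3 - 52161 = -52158$)
$n - -418660 = -52158 - -418660 = -52158 + 418660 = 366502$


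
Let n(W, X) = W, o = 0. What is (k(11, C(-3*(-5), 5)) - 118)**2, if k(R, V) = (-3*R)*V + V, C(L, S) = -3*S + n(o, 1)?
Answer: 131044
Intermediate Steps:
C(L, S) = -3*S (C(L, S) = -3*S + 0 = -3*S)
k(R, V) = V - 3*R*V (k(R, V) = -3*R*V + V = V - 3*R*V)
(k(11, C(-3*(-5), 5)) - 118)**2 = ((-3*5)*(1 - 3*11) - 118)**2 = (-15*(1 - 33) - 118)**2 = (-15*(-32) - 118)**2 = (480 - 118)**2 = 362**2 = 131044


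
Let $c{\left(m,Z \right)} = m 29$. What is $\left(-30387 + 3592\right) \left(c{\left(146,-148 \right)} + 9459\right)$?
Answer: $-366903935$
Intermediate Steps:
$c{\left(m,Z \right)} = 29 m$
$\left(-30387 + 3592\right) \left(c{\left(146,-148 \right)} + 9459\right) = \left(-30387 + 3592\right) \left(29 \cdot 146 + 9459\right) = - 26795 \left(4234 + 9459\right) = \left(-26795\right) 13693 = -366903935$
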